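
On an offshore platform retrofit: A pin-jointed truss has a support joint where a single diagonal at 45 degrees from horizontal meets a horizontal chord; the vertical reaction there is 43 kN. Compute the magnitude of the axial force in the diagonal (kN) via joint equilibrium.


At the joint, only the diagonal has a vertical component, so vertical equilibrium gives:
F * sin(45) = 43
F = 43 / sin(45)
= 43 / 0.707107
= 60.81 kN

60.81 kN


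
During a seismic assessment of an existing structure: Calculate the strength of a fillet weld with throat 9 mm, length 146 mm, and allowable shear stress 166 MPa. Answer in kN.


Strength = throat * length * allowable stress
= 9 * 146 * 166 N
= 218124 N
= 218.12 kN

218.12 kN


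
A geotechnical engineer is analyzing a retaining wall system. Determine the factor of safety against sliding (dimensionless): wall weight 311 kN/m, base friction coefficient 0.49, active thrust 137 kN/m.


Resisting force = mu * W = 0.49 * 311 = 152.39 kN/m
FOS = Resisting / Driving = 152.39 / 137
= 1.1123 (dimensionless)

1.1123 (dimensionless)


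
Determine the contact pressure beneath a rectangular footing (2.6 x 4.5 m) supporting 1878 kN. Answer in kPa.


A = 2.6 * 4.5 = 11.7 m^2
q = P / A = 1878 / 11.7
= 160.5128 kPa

160.5128 kPa


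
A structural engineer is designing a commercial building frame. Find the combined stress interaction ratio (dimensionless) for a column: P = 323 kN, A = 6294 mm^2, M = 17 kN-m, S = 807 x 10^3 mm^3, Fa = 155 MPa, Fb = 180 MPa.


f_a = P / A = 323000.0 / 6294 = 51.3187 MPa
f_b = M / S = 17000000.0 / 807000.0 = 21.0657 MPa
Ratio = f_a / Fa + f_b / Fb
= 51.3187 / 155 + 21.0657 / 180
= 0.4481 (dimensionless)

0.4481 (dimensionless)


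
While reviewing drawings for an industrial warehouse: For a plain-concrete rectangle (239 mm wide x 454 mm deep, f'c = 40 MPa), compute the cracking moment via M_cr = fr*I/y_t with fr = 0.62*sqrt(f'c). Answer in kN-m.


fr = 0.62 * sqrt(40) = 0.62 * 6.3246 = 3.9212 MPa
I = 239 * 454^3 / 12 = 1863735224.67 mm^4
y_t = 227.0 mm
M_cr = fr * I / y_t = 3.9212 * 1863735224.67 / 227.0 N-mm
= 32.1944 kN-m

32.1944 kN-m


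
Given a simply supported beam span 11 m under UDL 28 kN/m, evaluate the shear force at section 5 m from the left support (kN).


R_A = w * L / 2 = 28 * 11 / 2 = 154.0 kN
V(x) = R_A - w * x = 154.0 - 28 * 5
= 14.0 kN

14.0 kN


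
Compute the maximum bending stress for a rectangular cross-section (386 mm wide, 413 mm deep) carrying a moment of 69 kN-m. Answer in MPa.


I = b * h^3 / 12 = 386 * 413^3 / 12 = 2265980736.83 mm^4
y = h / 2 = 413 / 2 = 206.5 mm
M = 69 kN-m = 69000000.0 N-mm
sigma = M * y / I = 69000000.0 * 206.5 / 2265980736.83
= 6.29 MPa

6.29 MPa


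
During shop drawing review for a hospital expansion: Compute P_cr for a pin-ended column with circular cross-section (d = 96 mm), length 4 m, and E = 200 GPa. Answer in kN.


I = pi * d^4 / 64 = 4169220.18 mm^4
L = 4000.0 mm
P_cr = pi^2 * E * I / L^2
= 9.8696 * 200000.0 * 4169220.18 / 4000.0^2
= 514356.92 N = 514.3569 kN

514.3569 kN


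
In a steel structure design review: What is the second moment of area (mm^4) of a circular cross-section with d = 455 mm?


r = d / 2 = 455 / 2 = 227.5 mm
I = pi * r^4 / 4 = pi * 227.5^4 / 4
= 2103853454.08 mm^4

2103853454.08 mm^4


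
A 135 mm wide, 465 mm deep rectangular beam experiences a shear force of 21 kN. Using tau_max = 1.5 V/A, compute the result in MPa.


A = b * h = 135 * 465 = 62775 mm^2
V = 21 kN = 21000.0 N
tau_max = 1.5 * V / A = 1.5 * 21000.0 / 62775
= 0.5018 MPa

0.5018 MPa


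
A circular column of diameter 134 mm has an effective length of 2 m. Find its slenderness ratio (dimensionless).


Radius of gyration r = d / 4 = 134 / 4 = 33.5 mm
L_eff = 2000.0 mm
Slenderness ratio = L / r = 2000.0 / 33.5 = 59.7 (dimensionless)

59.7 (dimensionless)


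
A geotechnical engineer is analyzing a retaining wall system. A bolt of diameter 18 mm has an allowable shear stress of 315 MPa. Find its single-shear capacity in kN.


A = pi * d^2 / 4 = pi * 18^2 / 4 = 254.469 mm^2
V = f_v * A / 1000 = 315 * 254.469 / 1000
= 80.1577 kN

80.1577 kN


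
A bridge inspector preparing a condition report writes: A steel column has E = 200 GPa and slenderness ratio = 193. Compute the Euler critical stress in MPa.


sigma_cr = pi^2 * E / lambda^2
= 9.8696 * 200000.0 / 193^2
= 9.8696 * 200000.0 / 37249
= 52.9926 MPa

52.9926 MPa


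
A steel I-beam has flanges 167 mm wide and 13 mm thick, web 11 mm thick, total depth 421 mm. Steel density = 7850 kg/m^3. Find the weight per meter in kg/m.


A_flanges = 2 * 167 * 13 = 4342 mm^2
A_web = (421 - 2 * 13) * 11 = 4345 mm^2
A_total = 4342 + 4345 = 8687 mm^2 = 0.008687 m^2
Weight = rho * A = 7850 * 0.008687 = 68.1929 kg/m

68.1929 kg/m


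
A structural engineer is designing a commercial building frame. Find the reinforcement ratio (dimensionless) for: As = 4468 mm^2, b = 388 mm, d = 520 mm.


rho = As / (b * d)
= 4468 / (388 * 520)
= 4468 / 201760
= 0.022145 (dimensionless)

0.022145 (dimensionless)


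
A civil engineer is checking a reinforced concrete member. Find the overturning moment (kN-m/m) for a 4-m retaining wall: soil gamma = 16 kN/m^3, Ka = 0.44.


Pa = 0.5 * Ka * gamma * H^2
= 0.5 * 0.44 * 16 * 4^2
= 56.32 kN/m
Arm = H / 3 = 4 / 3 = 1.3333 m
Mo = Pa * arm = Pa * H / 3 = 56.32 * 4 / 3 = 75.0933 kN-m/m

75.0933 kN-m/m


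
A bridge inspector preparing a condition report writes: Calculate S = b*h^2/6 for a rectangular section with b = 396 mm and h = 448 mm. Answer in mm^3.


S = b * h^2 / 6
= 396 * 448^2 / 6
= 396 * 200704 / 6
= 13246464.0 mm^3

13246464.0 mm^3


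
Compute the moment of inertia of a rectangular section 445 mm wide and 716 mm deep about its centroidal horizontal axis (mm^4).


I = b * h^3 / 12
= 445 * 716^3 / 12
= 445 * 367061696 / 12
= 13611871226.67 mm^4

13611871226.67 mm^4


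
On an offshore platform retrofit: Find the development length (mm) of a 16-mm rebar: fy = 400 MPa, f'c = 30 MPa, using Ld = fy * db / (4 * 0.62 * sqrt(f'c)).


Ld = (fy * db) / (4 * 0.62 * sqrt(f'c))
= (400 * 16) / (4 * 0.62 * sqrt(30))
= 6400 / 13.5835
= 471.16 mm

471.16 mm


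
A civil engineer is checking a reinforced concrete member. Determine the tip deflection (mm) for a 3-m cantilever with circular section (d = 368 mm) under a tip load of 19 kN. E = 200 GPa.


I = pi * d^4 / 64 = pi * 368^4 / 64 = 900245944.09 mm^4
L = 3000.0 mm, P = 19000.0 N, E = 200000.0 MPa
delta = P * L^3 / (3 * E * I)
= 19000.0 * 3000.0^3 / (3 * 200000.0 * 900245944.09)
= 0.9497 mm

0.9497 mm


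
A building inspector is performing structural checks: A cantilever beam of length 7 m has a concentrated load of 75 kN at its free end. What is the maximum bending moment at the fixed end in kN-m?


For a cantilever with a point load at the free end:
M_max = P * L = 75 * 7 = 525 kN-m

525 kN-m


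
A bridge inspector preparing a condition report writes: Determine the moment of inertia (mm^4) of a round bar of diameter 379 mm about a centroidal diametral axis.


r = d / 2 = 379 / 2 = 189.5 mm
I = pi * r^4 / 4 = pi * 189.5^4 / 4
= 1012807103.26 mm^4

1012807103.26 mm^4


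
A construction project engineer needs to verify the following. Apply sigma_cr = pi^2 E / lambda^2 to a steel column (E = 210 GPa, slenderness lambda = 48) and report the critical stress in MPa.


sigma_cr = pi^2 * E / lambda^2
= 9.8696 * 210000.0 / 48^2
= 9.8696 * 210000.0 / 2304
= 899.5733 MPa

899.5733 MPa


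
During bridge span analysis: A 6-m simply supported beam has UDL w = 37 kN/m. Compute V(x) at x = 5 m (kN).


R_A = w * L / 2 = 37 * 6 / 2 = 111.0 kN
V(x) = R_A - w * x = 111.0 - 37 * 5
= -74.0 kN

-74.0 kN


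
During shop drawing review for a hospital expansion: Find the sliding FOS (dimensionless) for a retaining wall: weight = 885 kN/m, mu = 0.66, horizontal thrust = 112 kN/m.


Resisting force = mu * W = 0.66 * 885 = 584.1 kN/m
FOS = Resisting / Driving = 584.1 / 112
= 5.2152 (dimensionless)

5.2152 (dimensionless)


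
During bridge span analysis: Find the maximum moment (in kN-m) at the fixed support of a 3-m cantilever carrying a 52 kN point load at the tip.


For a cantilever with a point load at the free end:
M_max = P * L = 52 * 3 = 156 kN-m

156 kN-m


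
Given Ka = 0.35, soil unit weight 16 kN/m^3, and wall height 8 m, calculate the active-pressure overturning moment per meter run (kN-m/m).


Pa = 0.5 * Ka * gamma * H^2
= 0.5 * 0.35 * 16 * 8^2
= 179.2 kN/m
Arm = H / 3 = 8 / 3 = 2.6667 m
Mo = Pa * arm = Pa * H / 3 = 179.2 * 8 / 3 = 477.8667 kN-m/m

477.8667 kN-m/m


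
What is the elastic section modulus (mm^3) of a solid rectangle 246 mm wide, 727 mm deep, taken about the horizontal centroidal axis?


S = b * h^2 / 6
= 246 * 727^2 / 6
= 246 * 528529 / 6
= 21669689.0 mm^3

21669689.0 mm^3


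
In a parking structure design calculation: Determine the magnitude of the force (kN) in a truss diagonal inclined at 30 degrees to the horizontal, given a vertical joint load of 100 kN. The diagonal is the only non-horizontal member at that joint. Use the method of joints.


At the joint, only the diagonal has a vertical component, so vertical equilibrium gives:
F * sin(30) = 100
F = 100 / sin(30)
= 100 / 0.5
= 200.0 kN

200.0 kN


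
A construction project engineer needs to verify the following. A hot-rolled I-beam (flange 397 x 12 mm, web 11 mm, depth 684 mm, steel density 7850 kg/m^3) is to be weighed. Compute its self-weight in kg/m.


A_flanges = 2 * 397 * 12 = 9528 mm^2
A_web = (684 - 2 * 12) * 11 = 7260 mm^2
A_total = 9528 + 7260 = 16788 mm^2 = 0.016788 m^2
Weight = rho * A = 7850 * 0.016788 = 131.7858 kg/m

131.7858 kg/m


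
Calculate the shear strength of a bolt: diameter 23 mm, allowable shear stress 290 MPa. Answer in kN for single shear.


A = pi * d^2 / 4 = pi * 23^2 / 4 = 415.4756 mm^2
V = f_v * A / 1000 = 290 * 415.4756 / 1000
= 120.4879 kN

120.4879 kN


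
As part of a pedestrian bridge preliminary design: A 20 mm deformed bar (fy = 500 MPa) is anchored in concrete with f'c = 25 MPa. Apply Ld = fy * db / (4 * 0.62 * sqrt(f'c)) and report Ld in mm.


Ld = (fy * db) / (4 * 0.62 * sqrt(f'c))
= (500 * 20) / (4 * 0.62 * sqrt(25))
= 10000 / 12.4
= 806.45 mm

806.45 mm


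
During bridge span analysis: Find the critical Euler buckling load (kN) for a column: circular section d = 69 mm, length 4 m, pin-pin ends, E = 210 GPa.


I = pi * d^4 / 64 = 1112669.7 mm^4
L = 4000.0 mm
P_cr = pi^2 * E * I / L^2
= 9.8696 * 210000.0 * 1112669.7 / 4000.0^2
= 144133.63 N = 144.1336 kN

144.1336 kN


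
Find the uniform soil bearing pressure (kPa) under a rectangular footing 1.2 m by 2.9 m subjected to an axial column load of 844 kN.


A = 1.2 * 2.9 = 3.48 m^2
q = P / A = 844 / 3.48
= 242.5287 kPa

242.5287 kPa


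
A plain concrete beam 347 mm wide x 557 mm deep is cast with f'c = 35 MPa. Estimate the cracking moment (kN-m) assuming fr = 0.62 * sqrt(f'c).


fr = 0.62 * sqrt(35) = 0.62 * 5.9161 = 3.668 MPa
I = 347 * 557^3 / 12 = 4997051372.58 mm^4
y_t = 278.5 mm
M_cr = fr * I / y_t = 3.668 * 4997051372.58 / 278.5 N-mm
= 65.8134 kN-m

65.8134 kN-m


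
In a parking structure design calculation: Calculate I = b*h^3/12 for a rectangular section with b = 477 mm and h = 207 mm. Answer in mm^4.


I = b * h^3 / 12
= 477 * 207^3 / 12
= 477 * 8869743 / 12
= 352572284.25 mm^4

352572284.25 mm^4


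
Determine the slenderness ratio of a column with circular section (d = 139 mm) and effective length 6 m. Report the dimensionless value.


Radius of gyration r = d / 4 = 139 / 4 = 34.75 mm
L_eff = 6000.0 mm
Slenderness ratio = L / r = 6000.0 / 34.75 = 172.66 (dimensionless)

172.66 (dimensionless)


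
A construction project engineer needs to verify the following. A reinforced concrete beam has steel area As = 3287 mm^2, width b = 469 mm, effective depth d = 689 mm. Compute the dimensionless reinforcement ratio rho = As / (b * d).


rho = As / (b * d)
= 3287 / (469 * 689)
= 3287 / 323141
= 0.010172 (dimensionless)

0.010172 (dimensionless)


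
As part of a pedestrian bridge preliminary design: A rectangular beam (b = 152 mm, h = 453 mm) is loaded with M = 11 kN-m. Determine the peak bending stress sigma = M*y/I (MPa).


I = b * h^3 / 12 = 152 * 453^3 / 12 = 1177489242.0 mm^4
y = h / 2 = 453 / 2 = 226.5 mm
M = 11 kN-m = 11000000.0 N-mm
sigma = M * y / I = 11000000.0 * 226.5 / 1177489242.0
= 2.12 MPa

2.12 MPa


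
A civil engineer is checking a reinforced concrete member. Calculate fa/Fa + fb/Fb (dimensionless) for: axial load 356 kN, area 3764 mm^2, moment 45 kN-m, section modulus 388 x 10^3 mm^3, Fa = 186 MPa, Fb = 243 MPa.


f_a = P / A = 356000.0 / 3764 = 94.5802 MPa
f_b = M / S = 45000000.0 / 388000.0 = 115.9794 MPa
Ratio = f_a / Fa + f_b / Fb
= 94.5802 / 186 + 115.9794 / 243
= 0.9858 (dimensionless)

0.9858 (dimensionless)


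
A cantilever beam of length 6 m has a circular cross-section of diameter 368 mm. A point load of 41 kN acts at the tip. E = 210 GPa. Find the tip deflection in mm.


I = pi * d^4 / 64 = pi * 368^4 / 64 = 900245944.09 mm^4
L = 6000.0 mm, P = 41000.0 N, E = 210000.0 MPa
delta = P * L^3 / (3 * E * I)
= 41000.0 * 6000.0^3 / (3 * 210000.0 * 900245944.09)
= 15.6148 mm

15.6148 mm


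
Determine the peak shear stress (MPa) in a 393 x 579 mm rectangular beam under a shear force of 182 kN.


A = b * h = 393 * 579 = 227547 mm^2
V = 182 kN = 182000.0 N
tau_max = 1.5 * V / A = 1.5 * 182000.0 / 227547
= 1.1998 MPa

1.1998 MPa


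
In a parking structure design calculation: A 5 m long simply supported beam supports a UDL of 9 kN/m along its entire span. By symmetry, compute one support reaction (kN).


Total load = w * L = 9 * 5 = 45 kN
By symmetry, each reaction R = total / 2 = 45 / 2 = 22.5 kN

22.5 kN


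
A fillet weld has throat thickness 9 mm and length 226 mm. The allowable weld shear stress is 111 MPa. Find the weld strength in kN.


Strength = throat * length * allowable stress
= 9 * 226 * 111 N
= 225774 N
= 225.77 kN

225.77 kN


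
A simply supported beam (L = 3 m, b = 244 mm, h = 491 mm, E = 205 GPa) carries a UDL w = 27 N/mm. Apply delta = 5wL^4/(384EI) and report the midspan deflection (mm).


I = 244 * 491^3 / 12 = 2406872343.67 mm^4
L = 3000.0 mm, w = 27 N/mm, E = 205000.0 MPa
delta = 5 * w * L^4 / (384 * E * I)
= 5 * 27 * 3000.0^4 / (384 * 205000.0 * 2406872343.67)
= 0.0577 mm

0.0577 mm


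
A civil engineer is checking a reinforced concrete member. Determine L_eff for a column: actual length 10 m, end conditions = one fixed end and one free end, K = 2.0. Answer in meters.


L_eff = K * L
= 2.0 * 10
= 20.0 m

20.0 m


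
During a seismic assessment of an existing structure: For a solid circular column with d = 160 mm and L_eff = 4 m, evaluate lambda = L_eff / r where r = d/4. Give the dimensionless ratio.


Radius of gyration r = d / 4 = 160 / 4 = 40.0 mm
L_eff = 4000.0 mm
Slenderness ratio = L / r = 4000.0 / 40.0 = 100.0 (dimensionless)

100.0 (dimensionless)


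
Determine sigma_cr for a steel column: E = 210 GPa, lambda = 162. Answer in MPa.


sigma_cr = pi^2 * E / lambda^2
= 9.8696 * 210000.0 / 162^2
= 9.8696 * 210000.0 / 26244
= 78.9749 MPa

78.9749 MPa


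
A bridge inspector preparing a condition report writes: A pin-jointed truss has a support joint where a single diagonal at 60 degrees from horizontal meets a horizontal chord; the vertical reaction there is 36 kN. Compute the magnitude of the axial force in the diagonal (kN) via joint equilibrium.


At the joint, only the diagonal has a vertical component, so vertical equilibrium gives:
F * sin(60) = 36
F = 36 / sin(60)
= 36 / 0.866025
= 41.57 kN

41.57 kN


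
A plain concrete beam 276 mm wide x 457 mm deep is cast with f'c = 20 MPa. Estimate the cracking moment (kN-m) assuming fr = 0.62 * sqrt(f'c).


fr = 0.62 * sqrt(20) = 0.62 * 4.4721 = 2.7727 MPa
I = 276 * 457^3 / 12 = 2195211839.0 mm^4
y_t = 228.5 mm
M_cr = fr * I / y_t = 2.7727 * 2195211839.0 / 228.5 N-mm
= 26.6377 kN-m

26.6377 kN-m


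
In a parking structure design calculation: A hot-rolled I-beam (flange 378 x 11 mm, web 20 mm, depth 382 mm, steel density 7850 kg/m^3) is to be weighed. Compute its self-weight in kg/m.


A_flanges = 2 * 378 * 11 = 8316 mm^2
A_web = (382 - 2 * 11) * 20 = 7200 mm^2
A_total = 8316 + 7200 = 15516 mm^2 = 0.015516 m^2
Weight = rho * A = 7850 * 0.015516 = 121.8006 kg/m

121.8006 kg/m


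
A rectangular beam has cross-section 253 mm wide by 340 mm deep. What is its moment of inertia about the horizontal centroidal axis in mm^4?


I = b * h^3 / 12
= 253 * 340^3 / 12
= 253 * 39304000 / 12
= 828659333.33 mm^4

828659333.33 mm^4


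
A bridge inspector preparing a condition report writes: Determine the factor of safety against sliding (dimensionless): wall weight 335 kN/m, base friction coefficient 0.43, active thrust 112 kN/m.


Resisting force = mu * W = 0.43 * 335 = 144.05 kN/m
FOS = Resisting / Driving = 144.05 / 112
= 1.2862 (dimensionless)

1.2862 (dimensionless)


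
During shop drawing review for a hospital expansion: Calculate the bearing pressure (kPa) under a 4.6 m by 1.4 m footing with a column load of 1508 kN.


A = 4.6 * 1.4 = 6.44 m^2
q = P / A = 1508 / 6.44
= 234.1615 kPa

234.1615 kPa


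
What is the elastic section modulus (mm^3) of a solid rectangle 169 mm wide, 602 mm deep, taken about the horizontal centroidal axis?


S = b * h^2 / 6
= 169 * 602^2 / 6
= 169 * 362404 / 6
= 10207712.67 mm^3

10207712.67 mm^3


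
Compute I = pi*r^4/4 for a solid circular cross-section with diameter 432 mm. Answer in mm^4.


r = d / 2 = 432 / 2 = 216.0 mm
I = pi * r^4 / 4 = pi * 216.0^4 / 4
= 1709640848.81 mm^4

1709640848.81 mm^4


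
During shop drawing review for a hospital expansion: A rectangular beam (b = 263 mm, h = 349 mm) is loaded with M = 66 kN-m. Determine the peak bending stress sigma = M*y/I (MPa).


I = b * h^3 / 12 = 263 * 349^3 / 12 = 931645698.92 mm^4
y = h / 2 = 349 / 2 = 174.5 mm
M = 66 kN-m = 66000000.0 N-mm
sigma = M * y / I = 66000000.0 * 174.5 / 931645698.92
= 12.36 MPa

12.36 MPa


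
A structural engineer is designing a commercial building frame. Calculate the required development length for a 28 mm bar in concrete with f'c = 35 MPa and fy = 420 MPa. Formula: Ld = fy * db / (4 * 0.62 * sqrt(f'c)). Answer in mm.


Ld = (fy * db) / (4 * 0.62 * sqrt(f'c))
= (420 * 28) / (4 * 0.62 * sqrt(35))
= 11760 / 14.6719
= 801.53 mm

801.53 mm


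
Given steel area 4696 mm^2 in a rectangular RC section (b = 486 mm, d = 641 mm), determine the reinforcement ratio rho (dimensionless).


rho = As / (b * d)
= 4696 / (486 * 641)
= 4696 / 311526
= 0.015074 (dimensionless)

0.015074 (dimensionless)


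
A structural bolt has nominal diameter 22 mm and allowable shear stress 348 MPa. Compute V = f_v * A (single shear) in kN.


A = pi * d^2 / 4 = pi * 22^2 / 4 = 380.1327 mm^2
V = f_v * A / 1000 = 348 * 380.1327 / 1000
= 132.2862 kN

132.2862 kN


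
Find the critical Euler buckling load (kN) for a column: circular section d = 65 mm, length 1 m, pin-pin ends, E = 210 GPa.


I = pi * d^4 / 64 = 876240.51 mm^4
L = 1000.0 mm
P_cr = pi^2 * E * I / L^2
= 9.8696 * 210000.0 * 876240.51 / 1000.0^2
= 1816110.9 N = 1816.1109 kN

1816.1109 kN


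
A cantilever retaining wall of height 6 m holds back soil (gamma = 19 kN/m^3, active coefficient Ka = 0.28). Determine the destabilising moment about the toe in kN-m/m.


Pa = 0.5 * Ka * gamma * H^2
= 0.5 * 0.28 * 19 * 6^2
= 95.76 kN/m
Arm = H / 3 = 6 / 3 = 2.0 m
Mo = Pa * arm = Pa * H / 3 = 95.76 * 6 / 3 = 191.52 kN-m/m

191.52 kN-m/m


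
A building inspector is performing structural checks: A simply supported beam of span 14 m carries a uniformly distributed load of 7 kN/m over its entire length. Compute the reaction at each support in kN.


Total load = w * L = 7 * 14 = 98 kN
By symmetry, each reaction R = total / 2 = 98 / 2 = 49.0 kN

49.0 kN


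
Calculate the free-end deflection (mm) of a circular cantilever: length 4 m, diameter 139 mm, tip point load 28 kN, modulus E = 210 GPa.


I = pi * d^4 / 64 = pi * 139^4 / 64 = 18324372.0 mm^4
L = 4000.0 mm, P = 28000.0 N, E = 210000.0 MPa
delta = P * L^3 / (3 * E * I)
= 28000.0 * 4000.0^3 / (3 * 210000.0 * 18324372.0)
= 155.2274 mm

155.2274 mm


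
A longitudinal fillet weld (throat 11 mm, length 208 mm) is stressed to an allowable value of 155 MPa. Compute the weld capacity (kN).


Strength = throat * length * allowable stress
= 11 * 208 * 155 N
= 354640 N
= 354.64 kN

354.64 kN


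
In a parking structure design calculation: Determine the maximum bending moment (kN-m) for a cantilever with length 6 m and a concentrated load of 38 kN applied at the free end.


For a cantilever with a point load at the free end:
M_max = P * L = 38 * 6 = 228 kN-m

228 kN-m


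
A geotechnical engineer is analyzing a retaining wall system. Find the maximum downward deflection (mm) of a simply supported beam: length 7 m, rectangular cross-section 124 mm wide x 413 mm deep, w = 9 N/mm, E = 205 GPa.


I = 124 * 413^3 / 12 = 727931635.67 mm^4
L = 7000.0 mm, w = 9 N/mm, E = 205000.0 MPa
delta = 5 * w * L^4 / (384 * E * I)
= 5 * 9 * 7000.0^4 / (384 * 205000.0 * 727931635.67)
= 1.8855 mm

1.8855 mm


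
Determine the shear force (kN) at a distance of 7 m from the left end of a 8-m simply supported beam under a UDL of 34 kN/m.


R_A = w * L / 2 = 34 * 8 / 2 = 136.0 kN
V(x) = R_A - w * x = 136.0 - 34 * 7
= -102.0 kN

-102.0 kN


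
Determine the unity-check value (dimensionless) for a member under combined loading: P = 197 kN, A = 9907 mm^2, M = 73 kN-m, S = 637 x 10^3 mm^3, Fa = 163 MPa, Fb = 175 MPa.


f_a = P / A = 197000.0 / 9907 = 19.8849 MPa
f_b = M / S = 73000000.0 / 637000.0 = 114.5997 MPa
Ratio = f_a / Fa + f_b / Fb
= 19.8849 / 163 + 114.5997 / 175
= 0.7768 (dimensionless)

0.7768 (dimensionless)


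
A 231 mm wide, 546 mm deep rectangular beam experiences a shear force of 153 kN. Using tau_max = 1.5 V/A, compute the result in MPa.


A = b * h = 231 * 546 = 126126 mm^2
V = 153 kN = 153000.0 N
tau_max = 1.5 * V / A = 1.5 * 153000.0 / 126126
= 1.8196 MPa

1.8196 MPa


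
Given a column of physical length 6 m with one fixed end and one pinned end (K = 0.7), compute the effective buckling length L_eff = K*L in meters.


L_eff = K * L
= 0.7 * 6
= 4.2 m

4.2 m


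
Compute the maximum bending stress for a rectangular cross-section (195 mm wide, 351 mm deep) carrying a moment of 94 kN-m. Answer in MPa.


I = b * h^3 / 12 = 195 * 351^3 / 12 = 702707703.75 mm^4
y = h / 2 = 351 / 2 = 175.5 mm
M = 94 kN-m = 94000000.0 N-mm
sigma = M * y / I = 94000000.0 * 175.5 / 702707703.75
= 23.48 MPa

23.48 MPa


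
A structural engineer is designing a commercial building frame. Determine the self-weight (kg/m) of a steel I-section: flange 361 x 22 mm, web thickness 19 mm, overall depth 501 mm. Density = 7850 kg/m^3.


A_flanges = 2 * 361 * 22 = 15884 mm^2
A_web = (501 - 2 * 22) * 19 = 8683 mm^2
A_total = 15884 + 8683 = 24567 mm^2 = 0.024567 m^2
Weight = rho * A = 7850 * 0.024567 = 192.851 kg/m

192.851 kg/m


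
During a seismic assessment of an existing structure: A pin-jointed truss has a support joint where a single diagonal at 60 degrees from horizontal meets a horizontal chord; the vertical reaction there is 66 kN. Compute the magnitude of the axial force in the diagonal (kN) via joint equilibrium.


At the joint, only the diagonal has a vertical component, so vertical equilibrium gives:
F * sin(60) = 66
F = 66 / sin(60)
= 66 / 0.866025
= 76.21 kN

76.21 kN


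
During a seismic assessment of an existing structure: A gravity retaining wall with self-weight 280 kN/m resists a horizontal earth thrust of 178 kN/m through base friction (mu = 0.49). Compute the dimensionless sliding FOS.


Resisting force = mu * W = 0.49 * 280 = 137.2 kN/m
FOS = Resisting / Driving = 137.2 / 178
= 0.7708 (dimensionless)

0.7708 (dimensionless)


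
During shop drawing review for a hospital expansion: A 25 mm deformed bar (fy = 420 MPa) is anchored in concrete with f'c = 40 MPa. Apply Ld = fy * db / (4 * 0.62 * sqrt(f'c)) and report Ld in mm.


Ld = (fy * db) / (4 * 0.62 * sqrt(f'c))
= (420 * 25) / (4 * 0.62 * sqrt(40))
= 10500 / 15.6849
= 669.43 mm

669.43 mm


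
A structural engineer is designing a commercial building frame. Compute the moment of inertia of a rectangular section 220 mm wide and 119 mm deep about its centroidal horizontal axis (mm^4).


I = b * h^3 / 12
= 220 * 119^3 / 12
= 220 * 1685159 / 12
= 30894581.67 mm^4

30894581.67 mm^4


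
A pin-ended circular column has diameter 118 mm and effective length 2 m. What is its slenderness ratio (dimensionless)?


Radius of gyration r = d / 4 = 118 / 4 = 29.5 mm
L_eff = 2000.0 mm
Slenderness ratio = L / r = 2000.0 / 29.5 = 67.8 (dimensionless)

67.8 (dimensionless)


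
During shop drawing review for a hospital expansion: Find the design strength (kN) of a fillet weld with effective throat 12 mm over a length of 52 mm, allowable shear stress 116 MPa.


Strength = throat * length * allowable stress
= 12 * 52 * 116 N
= 72384 N
= 72.38 kN

72.38 kN


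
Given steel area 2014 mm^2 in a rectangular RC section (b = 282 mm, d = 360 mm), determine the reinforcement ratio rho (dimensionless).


rho = As / (b * d)
= 2014 / (282 * 360)
= 2014 / 101520
= 0.019838 (dimensionless)

0.019838 (dimensionless)


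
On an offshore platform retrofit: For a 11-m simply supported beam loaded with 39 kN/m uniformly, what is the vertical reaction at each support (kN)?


Total load = w * L = 39 * 11 = 429 kN
By symmetry, each reaction R = total / 2 = 429 / 2 = 214.5 kN

214.5 kN


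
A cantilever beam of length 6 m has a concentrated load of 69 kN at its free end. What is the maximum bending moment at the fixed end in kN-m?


For a cantilever with a point load at the free end:
M_max = P * L = 69 * 6 = 414 kN-m

414 kN-m


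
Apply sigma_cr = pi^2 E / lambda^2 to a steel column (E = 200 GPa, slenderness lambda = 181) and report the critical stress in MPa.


sigma_cr = pi^2 * E / lambda^2
= 9.8696 * 200000.0 / 181^2
= 9.8696 * 200000.0 / 32761
= 60.2522 MPa

60.2522 MPa


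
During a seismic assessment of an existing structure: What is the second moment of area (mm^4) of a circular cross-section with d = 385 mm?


r = d / 2 = 385 / 2 = 192.5 mm
I = pi * r^4 / 4 = pi * 192.5^4 / 4
= 1078481790.6 mm^4

1078481790.6 mm^4


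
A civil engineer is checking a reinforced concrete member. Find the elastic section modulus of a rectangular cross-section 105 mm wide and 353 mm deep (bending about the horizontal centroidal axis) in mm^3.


S = b * h^2 / 6
= 105 * 353^2 / 6
= 105 * 124609 / 6
= 2180657.5 mm^3

2180657.5 mm^3


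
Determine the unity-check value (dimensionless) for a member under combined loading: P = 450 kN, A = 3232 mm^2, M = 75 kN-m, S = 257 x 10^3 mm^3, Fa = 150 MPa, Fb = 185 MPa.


f_a = P / A = 450000.0 / 3232 = 139.2327 MPa
f_b = M / S = 75000000.0 / 257000.0 = 291.8288 MPa
Ratio = f_a / Fa + f_b / Fb
= 139.2327 / 150 + 291.8288 / 185
= 2.5057 (dimensionless)

2.5057 (dimensionless)


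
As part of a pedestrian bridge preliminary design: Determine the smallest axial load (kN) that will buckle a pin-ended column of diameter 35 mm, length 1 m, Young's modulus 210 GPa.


I = pi * d^4 / 64 = 73661.76 mm^4
L = 1000.0 mm
P_cr = pi^2 * E * I / L^2
= 9.8696 * 210000.0 * 73661.76 / 1000.0^2
= 152672.61 N = 152.6726 kN

152.6726 kN


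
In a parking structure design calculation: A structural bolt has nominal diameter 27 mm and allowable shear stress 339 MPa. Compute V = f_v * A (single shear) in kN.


A = pi * d^2 / 4 = pi * 27^2 / 4 = 572.5553 mm^2
V = f_v * A / 1000 = 339 * 572.5553 / 1000
= 194.0962 kN

194.0962 kN


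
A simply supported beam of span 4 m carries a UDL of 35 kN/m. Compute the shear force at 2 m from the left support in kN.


R_A = w * L / 2 = 35 * 4 / 2 = 70.0 kN
V(x) = R_A - w * x = 70.0 - 35 * 2
= 0.0 kN

0.0 kN


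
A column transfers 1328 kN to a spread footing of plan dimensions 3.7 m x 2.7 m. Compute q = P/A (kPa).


A = 3.7 * 2.7 = 9.99 m^2
q = P / A = 1328 / 9.99
= 132.9329 kPa

132.9329 kPa


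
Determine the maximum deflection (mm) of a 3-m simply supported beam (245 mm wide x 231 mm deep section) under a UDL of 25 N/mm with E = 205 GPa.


I = 245 * 231^3 / 12 = 251663816.25 mm^4
L = 3000.0 mm, w = 25 N/mm, E = 205000.0 MPa
delta = 5 * w * L^4 / (384 * E * I)
= 5 * 25 * 3000.0^4 / (384 * 205000.0 * 251663816.25)
= 0.5111 mm

0.5111 mm


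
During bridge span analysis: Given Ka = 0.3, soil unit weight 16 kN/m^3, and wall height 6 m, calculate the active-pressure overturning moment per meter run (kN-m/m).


Pa = 0.5 * Ka * gamma * H^2
= 0.5 * 0.3 * 16 * 6^2
= 86.4 kN/m
Arm = H / 3 = 6 / 3 = 2.0 m
Mo = Pa * arm = Pa * H / 3 = 86.4 * 6 / 3 = 172.8 kN-m/m

172.8 kN-m/m


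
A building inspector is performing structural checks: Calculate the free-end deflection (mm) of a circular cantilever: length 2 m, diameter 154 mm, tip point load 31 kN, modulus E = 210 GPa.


I = pi * d^4 / 64 = pi * 154^4 / 64 = 27609133.84 mm^4
L = 2000.0 mm, P = 31000.0 N, E = 210000.0 MPa
delta = P * L^3 / (3 * E * I)
= 31000.0 * 2000.0^3 / (3 * 210000.0 * 27609133.84)
= 14.258 mm

14.258 mm


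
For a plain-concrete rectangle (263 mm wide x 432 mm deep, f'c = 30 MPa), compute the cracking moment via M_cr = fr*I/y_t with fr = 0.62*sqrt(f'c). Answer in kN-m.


fr = 0.62 * sqrt(30) = 0.62 * 5.4772 = 3.3959 MPa
I = 263 * 432^3 / 12 = 1766956032.0 mm^4
y_t = 216.0 mm
M_cr = fr * I / y_t = 3.3959 * 1766956032.0 / 216.0 N-mm
= 27.7795 kN-m

27.7795 kN-m


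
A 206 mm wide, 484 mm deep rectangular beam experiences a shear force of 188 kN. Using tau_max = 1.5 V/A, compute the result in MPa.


A = b * h = 206 * 484 = 99704 mm^2
V = 188 kN = 188000.0 N
tau_max = 1.5 * V / A = 1.5 * 188000.0 / 99704
= 2.8284 MPa

2.8284 MPa


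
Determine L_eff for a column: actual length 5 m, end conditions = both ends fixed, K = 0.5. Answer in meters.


L_eff = K * L
= 0.5 * 5
= 2.5 m

2.5 m


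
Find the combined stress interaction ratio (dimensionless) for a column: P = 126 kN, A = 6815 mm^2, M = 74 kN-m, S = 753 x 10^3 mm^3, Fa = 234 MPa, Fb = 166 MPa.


f_a = P / A = 126000.0 / 6815 = 18.4886 MPa
f_b = M / S = 74000000.0 / 753000.0 = 98.2736 MPa
Ratio = f_a / Fa + f_b / Fb
= 18.4886 / 234 + 98.2736 / 166
= 0.671 (dimensionless)

0.671 (dimensionless)


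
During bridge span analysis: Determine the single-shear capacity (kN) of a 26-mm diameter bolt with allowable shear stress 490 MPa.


A = pi * d^2 / 4 = pi * 26^2 / 4 = 530.9292 mm^2
V = f_v * A / 1000 = 490 * 530.9292 / 1000
= 260.1553 kN

260.1553 kN


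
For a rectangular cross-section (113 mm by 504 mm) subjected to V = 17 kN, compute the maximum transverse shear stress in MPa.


A = b * h = 113 * 504 = 56952 mm^2
V = 17 kN = 17000.0 N
tau_max = 1.5 * V / A = 1.5 * 17000.0 / 56952
= 0.4477 MPa

0.4477 MPa


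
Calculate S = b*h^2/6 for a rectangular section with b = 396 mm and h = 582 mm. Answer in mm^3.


S = b * h^2 / 6
= 396 * 582^2 / 6
= 396 * 338724 / 6
= 22355784.0 mm^3

22355784.0 mm^3


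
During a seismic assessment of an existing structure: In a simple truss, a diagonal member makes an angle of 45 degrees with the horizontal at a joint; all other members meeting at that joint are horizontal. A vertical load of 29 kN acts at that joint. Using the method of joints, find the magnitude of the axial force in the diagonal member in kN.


At the joint, only the diagonal has a vertical component, so vertical equilibrium gives:
F * sin(45) = 29
F = 29 / sin(45)
= 29 / 0.707107
= 41.01 kN

41.01 kN


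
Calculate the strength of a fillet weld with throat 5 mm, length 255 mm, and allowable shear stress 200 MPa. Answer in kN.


Strength = throat * length * allowable stress
= 5 * 255 * 200 N
= 255000 N
= 255.0 kN

255.0 kN


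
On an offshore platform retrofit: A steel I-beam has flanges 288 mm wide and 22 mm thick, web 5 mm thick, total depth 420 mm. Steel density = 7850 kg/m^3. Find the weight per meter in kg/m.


A_flanges = 2 * 288 * 22 = 12672 mm^2
A_web = (420 - 2 * 22) * 5 = 1880 mm^2
A_total = 12672 + 1880 = 14552 mm^2 = 0.014552 m^2
Weight = rho * A = 7850 * 0.014552 = 114.2332 kg/m

114.2332 kg/m


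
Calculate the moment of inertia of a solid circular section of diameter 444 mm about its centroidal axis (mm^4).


r = d / 2 = 444 / 2 = 222.0 mm
I = pi * r^4 / 4 = pi * 222.0^4 / 4
= 1907663539.08 mm^4

1907663539.08 mm^4


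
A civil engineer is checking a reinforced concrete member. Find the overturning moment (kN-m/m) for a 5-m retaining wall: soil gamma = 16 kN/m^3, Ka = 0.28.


Pa = 0.5 * Ka * gamma * H^2
= 0.5 * 0.28 * 16 * 5^2
= 56.0 kN/m
Arm = H / 3 = 5 / 3 = 1.6667 m
Mo = Pa * arm = Pa * H / 3 = 56.0 * 5 / 3 = 93.3333 kN-m/m

93.3333 kN-m/m


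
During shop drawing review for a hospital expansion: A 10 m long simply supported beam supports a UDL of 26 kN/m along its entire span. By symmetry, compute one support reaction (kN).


Total load = w * L = 26 * 10 = 260 kN
By symmetry, each reaction R = total / 2 = 260 / 2 = 130.0 kN

130.0 kN


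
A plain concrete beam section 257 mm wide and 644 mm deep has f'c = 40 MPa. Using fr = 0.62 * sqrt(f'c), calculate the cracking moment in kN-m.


fr = 0.62 * sqrt(40) = 0.62 * 6.3246 = 3.9212 MPa
I = 257 * 644^3 / 12 = 5720177157.33 mm^4
y_t = 322.0 mm
M_cr = fr * I / y_t = 3.9212 * 5720177157.33 / 322.0 N-mm
= 69.6587 kN-m

69.6587 kN-m


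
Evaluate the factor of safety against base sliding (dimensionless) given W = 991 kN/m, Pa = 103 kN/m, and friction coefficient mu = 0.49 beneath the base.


Resisting force = mu * W = 0.49 * 991 = 485.59 kN/m
FOS = Resisting / Driving = 485.59 / 103
= 4.7145 (dimensionless)

4.7145 (dimensionless)


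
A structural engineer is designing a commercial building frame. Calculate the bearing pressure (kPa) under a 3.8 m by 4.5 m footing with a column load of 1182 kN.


A = 3.8 * 4.5 = 17.1 m^2
q = P / A = 1182 / 17.1
= 69.1228 kPa

69.1228 kPa


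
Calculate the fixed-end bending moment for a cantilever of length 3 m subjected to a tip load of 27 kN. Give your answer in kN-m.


For a cantilever with a point load at the free end:
M_max = P * L = 27 * 3 = 81 kN-m

81 kN-m


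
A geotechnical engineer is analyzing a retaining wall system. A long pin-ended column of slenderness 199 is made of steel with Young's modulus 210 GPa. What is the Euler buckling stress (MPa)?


sigma_cr = pi^2 * E / lambda^2
= 9.8696 * 210000.0 / 199^2
= 9.8696 * 210000.0 / 39601
= 52.3375 MPa

52.3375 MPa


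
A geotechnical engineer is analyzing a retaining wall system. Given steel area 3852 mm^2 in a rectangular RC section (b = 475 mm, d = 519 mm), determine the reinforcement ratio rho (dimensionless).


rho = As / (b * d)
= 3852 / (475 * 519)
= 3852 / 246525
= 0.015625 (dimensionless)

0.015625 (dimensionless)


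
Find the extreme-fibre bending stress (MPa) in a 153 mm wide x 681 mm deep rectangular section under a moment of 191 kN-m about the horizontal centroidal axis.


I = b * h^3 / 12 = 153 * 681^3 / 12 = 4026720822.75 mm^4
y = h / 2 = 681 / 2 = 340.5 mm
M = 191 kN-m = 191000000.0 N-mm
sigma = M * y / I = 191000000.0 * 340.5 / 4026720822.75
= 16.15 MPa

16.15 MPa


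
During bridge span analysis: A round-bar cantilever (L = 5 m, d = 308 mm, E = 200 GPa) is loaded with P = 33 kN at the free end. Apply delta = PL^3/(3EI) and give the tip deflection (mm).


I = pi * d^4 / 64 = pi * 308^4 / 64 = 441746141.43 mm^4
L = 5000.0 mm, P = 33000.0 N, E = 200000.0 MPa
delta = P * L^3 / (3 * E * I)
= 33000.0 * 5000.0^3 / (3 * 200000.0 * 441746141.43)
= 15.5632 mm

15.5632 mm


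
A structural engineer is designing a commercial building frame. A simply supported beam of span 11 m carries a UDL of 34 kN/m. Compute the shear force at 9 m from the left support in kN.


R_A = w * L / 2 = 34 * 11 / 2 = 187.0 kN
V(x) = R_A - w * x = 187.0 - 34 * 9
= -119.0 kN

-119.0 kN


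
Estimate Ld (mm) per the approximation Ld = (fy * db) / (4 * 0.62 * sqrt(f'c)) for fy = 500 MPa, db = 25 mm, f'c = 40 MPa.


Ld = (fy * db) / (4 * 0.62 * sqrt(f'c))
= (500 * 25) / (4 * 0.62 * sqrt(40))
= 12500 / 15.6849
= 796.94 mm

796.94 mm


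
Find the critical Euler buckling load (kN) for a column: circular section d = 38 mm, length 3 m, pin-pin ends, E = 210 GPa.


I = pi * d^4 / 64 = 102353.87 mm^4
L = 3000.0 mm
P_cr = pi^2 * E * I / L^2
= 9.8696 * 210000.0 * 102353.87 / 3000.0^2
= 23571.15 N = 23.5712 kN

23.5712 kN


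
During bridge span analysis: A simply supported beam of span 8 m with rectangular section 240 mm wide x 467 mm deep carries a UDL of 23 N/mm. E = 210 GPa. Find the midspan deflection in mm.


I = 240 * 467^3 / 12 = 2036951260.0 mm^4
L = 8000.0 mm, w = 23 N/mm, E = 210000.0 MPa
delta = 5 * w * L^4 / (384 * E * I)
= 5 * 23 * 8000.0^4 / (384 * 210000.0 * 2036951260.0)
= 2.8677 mm

2.8677 mm


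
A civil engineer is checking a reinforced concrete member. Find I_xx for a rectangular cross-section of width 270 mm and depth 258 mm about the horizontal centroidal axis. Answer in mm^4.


I = b * h^3 / 12
= 270 * 258^3 / 12
= 270 * 17173512 / 12
= 386404020.0 mm^4

386404020.0 mm^4


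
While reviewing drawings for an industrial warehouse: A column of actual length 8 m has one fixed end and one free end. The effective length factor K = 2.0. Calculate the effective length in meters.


L_eff = K * L
= 2.0 * 8
= 16.0 m

16.0 m


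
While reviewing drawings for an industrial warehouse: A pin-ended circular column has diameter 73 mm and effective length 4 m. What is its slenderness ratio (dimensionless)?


Radius of gyration r = d / 4 = 73 / 4 = 18.25 mm
L_eff = 4000.0 mm
Slenderness ratio = L / r = 4000.0 / 18.25 = 219.18 (dimensionless)

219.18 (dimensionless)


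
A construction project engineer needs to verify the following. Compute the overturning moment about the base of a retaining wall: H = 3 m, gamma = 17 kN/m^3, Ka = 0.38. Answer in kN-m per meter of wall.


Pa = 0.5 * Ka * gamma * H^2
= 0.5 * 0.38 * 17 * 3^2
= 29.07 kN/m
Arm = H / 3 = 3 / 3 = 1.0 m
Mo = Pa * arm = Pa * H / 3 = 29.07 * 3 / 3 = 29.07 kN-m/m

29.07 kN-m/m


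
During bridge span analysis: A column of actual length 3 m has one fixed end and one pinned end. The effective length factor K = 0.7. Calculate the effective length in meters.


L_eff = K * L
= 0.7 * 3
= 2.1 m

2.1 m


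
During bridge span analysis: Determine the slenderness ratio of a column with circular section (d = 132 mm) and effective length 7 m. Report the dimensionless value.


Radius of gyration r = d / 4 = 132 / 4 = 33.0 mm
L_eff = 7000.0 mm
Slenderness ratio = L / r = 7000.0 / 33.0 = 212.12 (dimensionless)

212.12 (dimensionless)


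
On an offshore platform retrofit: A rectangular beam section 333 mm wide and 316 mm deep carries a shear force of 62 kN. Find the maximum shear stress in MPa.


A = b * h = 333 * 316 = 105228 mm^2
V = 62 kN = 62000.0 N
tau_max = 1.5 * V / A = 1.5 * 62000.0 / 105228
= 0.8838 MPa

0.8838 MPa


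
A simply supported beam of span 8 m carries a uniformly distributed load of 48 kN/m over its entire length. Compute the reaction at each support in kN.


Total load = w * L = 48 * 8 = 384 kN
By symmetry, each reaction R = total / 2 = 384 / 2 = 192.0 kN

192.0 kN


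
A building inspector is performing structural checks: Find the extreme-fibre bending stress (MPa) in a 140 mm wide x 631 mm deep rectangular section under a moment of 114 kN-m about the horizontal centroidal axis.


I = b * h^3 / 12 = 140 * 631^3 / 12 = 2931128561.67 mm^4
y = h / 2 = 631 / 2 = 315.5 mm
M = 114 kN-m = 114000000.0 N-mm
sigma = M * y / I = 114000000.0 * 315.5 / 2931128561.67
= 12.27 MPa

12.27 MPa
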